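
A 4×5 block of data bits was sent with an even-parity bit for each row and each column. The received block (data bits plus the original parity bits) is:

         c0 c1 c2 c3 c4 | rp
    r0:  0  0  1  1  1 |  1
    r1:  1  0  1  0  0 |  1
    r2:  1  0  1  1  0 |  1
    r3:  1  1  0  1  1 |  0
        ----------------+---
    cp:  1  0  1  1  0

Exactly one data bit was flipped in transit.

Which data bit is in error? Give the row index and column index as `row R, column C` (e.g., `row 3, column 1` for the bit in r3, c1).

row 1, column 1

Recompute each row's even parity and compare to rp:
  r0: data parity 1, sent rp 1 → ok
  r1: data parity 0, sent rp 1 → mismatch
  r2: data parity 1, sent rp 1 → ok
  r3: data parity 0, sent rp 0 → ok
Recompute each column's even parity and compare to cp:
  c0: data parity 1, sent cp 1 → ok
  c1: data parity 1, sent cp 0 → mismatch
  c2: data parity 1, sent cp 1 → ok
  c3: data parity 1, sent cp 1 → ok
  c4: data parity 0, sent cp 0 → ok
Exactly one row (r1) and one column (c1) fail → the flipped bit is at their intersection.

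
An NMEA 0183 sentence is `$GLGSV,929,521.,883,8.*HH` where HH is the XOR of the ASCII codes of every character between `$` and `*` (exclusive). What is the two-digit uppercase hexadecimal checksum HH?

46

XOR the ASCII codes of the payload characters:
  'G' = 0x47 → acc = 0x47
  'L' = 0x4C → acc = 0x0B
  'G' = 0x47 → acc = 0x4C
  'S' = 0x53 → acc = 0x1F
  'V' = 0x56 → acc = 0x49
  ',' = 0x2C → acc = 0x65
  '9' = 0x39 → acc = 0x5C
  '2' = 0x32 → acc = 0x6E
  '9' = 0x39 → acc = 0x57
  ',' = 0x2C → acc = 0x7B
  '5' = 0x35 → acc = 0x4E
  '2' = 0x32 → acc = 0x7C
  '1' = 0x31 → acc = 0x4D
  '.' = 0x2E → acc = 0x63
  ',' = 0x2C → acc = 0x4F
  '8' = 0x38 → acc = 0x77
  '8' = 0x38 → acc = 0x4F
  '3' = 0x33 → acc = 0x7C
  ',' = 0x2C → acc = 0x50
  '8' = 0x38 → acc = 0x68
  '.' = 0x2E → acc = 0x46
Checksum = 0x46.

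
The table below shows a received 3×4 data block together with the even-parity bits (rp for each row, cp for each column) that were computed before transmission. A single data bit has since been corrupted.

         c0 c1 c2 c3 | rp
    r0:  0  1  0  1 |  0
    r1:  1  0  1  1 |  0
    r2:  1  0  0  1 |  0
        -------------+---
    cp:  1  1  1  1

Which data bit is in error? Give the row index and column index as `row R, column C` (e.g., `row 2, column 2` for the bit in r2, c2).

row 1, column 0

Recompute each row's even parity and compare to rp:
  r0: data parity 0, sent rp 0 → ok
  r1: data parity 1, sent rp 0 → mismatch
  r2: data parity 0, sent rp 0 → ok
Recompute each column's even parity and compare to cp:
  c0: data parity 0, sent cp 1 → mismatch
  c1: data parity 1, sent cp 1 → ok
  c2: data parity 1, sent cp 1 → ok
  c3: data parity 1, sent cp 1 → ok
Exactly one row (r1) and one column (c0) fail → the flipped bit is at their intersection.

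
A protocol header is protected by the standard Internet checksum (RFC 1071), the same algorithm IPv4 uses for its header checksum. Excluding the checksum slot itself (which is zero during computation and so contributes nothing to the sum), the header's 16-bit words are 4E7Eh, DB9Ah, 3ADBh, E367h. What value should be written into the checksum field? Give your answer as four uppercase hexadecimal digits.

One's-complement addition (fold any carry out of bit 15 back into bit 0):
  0x4E7E + 0xDB9A = 0x12A18 → wrap carry → 0x2A19
  0x2A19 + 0x3ADB = 0x064F4
  0x64F4 + 0xE367 = 0x1485B → wrap carry → 0x485C
One's-complement sum = 0x485C.
Checksum = ~0x485C & 0xFFFF = 0xB7A3.

B7A3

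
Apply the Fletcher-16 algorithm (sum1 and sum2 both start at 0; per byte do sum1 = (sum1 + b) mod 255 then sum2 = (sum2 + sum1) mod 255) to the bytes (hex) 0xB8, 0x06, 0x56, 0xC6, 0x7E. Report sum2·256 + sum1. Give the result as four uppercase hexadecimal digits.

Running sums (mod 255):
  after byte 0 (0xB8): sum1=184, sum2=184
  after byte 1 (0x06): sum1=190, sum2=119
  after byte 2 (0x56): sum1=21, sum2=140
  after byte 3 (0xC6): sum1=219, sum2=104
  after byte 4 (0x7E): sum1=90, sum2=194
Checksum = sum2·256 + sum1 = 194·256 + 90 = 49754 = 0xC25A.

C25A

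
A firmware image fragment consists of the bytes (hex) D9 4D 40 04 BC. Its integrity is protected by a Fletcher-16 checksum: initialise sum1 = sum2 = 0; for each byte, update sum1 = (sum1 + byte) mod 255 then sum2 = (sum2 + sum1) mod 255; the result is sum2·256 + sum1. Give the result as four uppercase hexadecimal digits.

Running sums (mod 255):
  after byte 0 (D9): sum1=217, sum2=217
  after byte 1 (4D): sum1=39, sum2=1
  after byte 2 (40): sum1=103, sum2=104
  after byte 3 (04): sum1=107, sum2=211
  after byte 4 (BC): sum1=40, sum2=251
Checksum = sum2·256 + sum1 = 251·256 + 40 = 64296 = 0xFB28.

FB28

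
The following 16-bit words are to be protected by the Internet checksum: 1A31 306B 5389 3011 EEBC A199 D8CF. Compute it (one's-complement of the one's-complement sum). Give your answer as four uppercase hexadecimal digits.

One's-complement addition (fold any carry out of bit 15 back into bit 0):
  0x1A31 + 0x306B = 0x04A9C
  0x4A9C + 0x5389 = 0x09E25
  0x9E25 + 0x3011 = 0x0CE36
  0xCE36 + 0xEEBC = 0x1BCF2 → wrap carry → 0xBCF3
  0xBCF3 + 0xA199 = 0x15E8C → wrap carry → 0x5E8D
  0x5E8D + 0xD8CF = 0x1375C → wrap carry → 0x375D
One's-complement sum = 0x375D.
Checksum = ~0x375D & 0xFFFF = 0xC8A2.

C8A2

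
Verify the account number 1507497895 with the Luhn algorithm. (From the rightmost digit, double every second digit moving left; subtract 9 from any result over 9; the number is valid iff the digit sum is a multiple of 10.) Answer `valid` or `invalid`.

invalid

From the right, keep odd positions and double even positions (subtract 9 from any doubled value over 9):
  doubled (positions 2,4,...): 9 5 8 0 2 → sum 24
  kept (positions 1,3,...): 5 8 9 7 5 → sum 34
Total = 58.
58 mod 10 = 8, so the number is invalid.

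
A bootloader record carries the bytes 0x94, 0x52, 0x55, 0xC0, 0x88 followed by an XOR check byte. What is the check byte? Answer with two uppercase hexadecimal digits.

DB

XOR the bytes together:
  start with 0x94
  0x94 ⊕ 0x52 = 0xC6
  0xC6 ⊕ 0x55 = 0x93
  0x93 ⊕ 0xC0 = 0x53
  0x53 ⊕ 0x88 = 0xDB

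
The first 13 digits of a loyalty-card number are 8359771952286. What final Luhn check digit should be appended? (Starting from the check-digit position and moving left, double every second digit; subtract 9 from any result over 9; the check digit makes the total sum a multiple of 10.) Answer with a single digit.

Partial digits right→left: 6 8 2 2 5 9 1 7 7 9 5 3 8
Double every second digit counting from the check-digit position (so the 1st, 3rd, 5th, ... of the partial from the right).
  doubled (with −9 where >9): 3 4 1 2 5 1 7 → sum 23
  kept as-is: 8 2 9 7 9 3 → sum 38
Total = 23 + 38 = 61.
Check digit = (10 − (61 mod 10)) mod 10 = 9.

9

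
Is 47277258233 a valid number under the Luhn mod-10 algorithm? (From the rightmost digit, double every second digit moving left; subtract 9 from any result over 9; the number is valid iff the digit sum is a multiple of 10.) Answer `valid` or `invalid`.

valid

From the right, keep odd positions and double even positions (subtract 9 from any doubled value over 9):
  doubled (positions 2,4,...): 6 7 4 5 5 → sum 27
  kept (positions 1,3,...): 3 2 5 7 2 4 → sum 23
Total = 50.
50 mod 10 = 0, so the number is valid.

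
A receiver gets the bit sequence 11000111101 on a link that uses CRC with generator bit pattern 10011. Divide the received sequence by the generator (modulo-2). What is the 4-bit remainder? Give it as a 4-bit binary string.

Modulo-2 division of 11000111101 by 10011:
  pos 0: 11000 XOR 10011 = 01011
  pos 1: 10111 XOR 10011 = 00100
  pos 3: 10011 XOR 10011 = 00000
Remainder = 0101 (nonzero — an error is detected).

0101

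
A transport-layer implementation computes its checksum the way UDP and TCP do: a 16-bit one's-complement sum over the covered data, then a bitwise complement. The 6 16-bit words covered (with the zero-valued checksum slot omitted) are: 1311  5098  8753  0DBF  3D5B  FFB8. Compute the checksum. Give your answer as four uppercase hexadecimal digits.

CA2F

One's-complement addition (fold any carry out of bit 15 back into bit 0):
  0x1311 + 0x5098 = 0x063A9
  0x63A9 + 0x8753 = 0x0EAFC
  0xEAFC + 0x0DBF = 0x0F8BB
  0xF8BB + 0x3D5B = 0x13616 → wrap carry → 0x3617
  0x3617 + 0xFFB8 = 0x135CF → wrap carry → 0x35D0
One's-complement sum = 0x35D0.
Checksum = ~0x35D0 & 0xFFFF = 0xCA2F.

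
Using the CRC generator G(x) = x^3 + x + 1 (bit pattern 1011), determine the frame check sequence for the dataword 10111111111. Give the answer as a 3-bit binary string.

Append 3 zeros: 10111111111000. Divide by 1011 (XOR where the leading bit is 1):
  pos 0: 1011 XOR 1011 = 0000
  pos 4: 1111 XOR 1011 = 0100
  pos 5: 1001 XOR 1011 = 0010
  pos 7: 1011 XOR 1011 = 0000
Remainder (last 3 bits) = 000. This is the CRC / FCS.

000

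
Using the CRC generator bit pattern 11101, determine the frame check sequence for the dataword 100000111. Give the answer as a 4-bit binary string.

0011

Append 4 zeros: 1000001110000. Divide by 11101 (XOR where the leading bit is 1):
  pos 0: 10000 XOR 11101 = 01101
  pos 1: 11010 XOR 11101 = 00111
  pos 3: 11111 XOR 11101 = 00010
  pos 6: 10100 XOR 11101 = 01001
  pos 7: 10010 XOR 11101 = 01111
  pos 8: 11110 XOR 11101 = 00011
Remainder (last 4 bits) = 0011. This is the CRC / FCS.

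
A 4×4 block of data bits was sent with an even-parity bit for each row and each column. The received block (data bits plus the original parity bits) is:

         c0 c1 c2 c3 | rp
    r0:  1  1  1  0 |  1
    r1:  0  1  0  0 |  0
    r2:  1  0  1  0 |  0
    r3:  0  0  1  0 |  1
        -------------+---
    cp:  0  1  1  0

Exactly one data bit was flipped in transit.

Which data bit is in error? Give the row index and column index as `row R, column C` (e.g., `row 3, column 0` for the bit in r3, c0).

row 1, column 1

Recompute each row's even parity and compare to rp:
  r0: data parity 1, sent rp 1 → ok
  r1: data parity 1, sent rp 0 → mismatch
  r2: data parity 0, sent rp 0 → ok
  r3: data parity 1, sent rp 1 → ok
Recompute each column's even parity and compare to cp:
  c0: data parity 0, sent cp 0 → ok
  c1: data parity 0, sent cp 1 → mismatch
  c2: data parity 1, sent cp 1 → ok
  c3: data parity 0, sent cp 0 → ok
Exactly one row (r1) and one column (c1) fail → the flipped bit is at their intersection.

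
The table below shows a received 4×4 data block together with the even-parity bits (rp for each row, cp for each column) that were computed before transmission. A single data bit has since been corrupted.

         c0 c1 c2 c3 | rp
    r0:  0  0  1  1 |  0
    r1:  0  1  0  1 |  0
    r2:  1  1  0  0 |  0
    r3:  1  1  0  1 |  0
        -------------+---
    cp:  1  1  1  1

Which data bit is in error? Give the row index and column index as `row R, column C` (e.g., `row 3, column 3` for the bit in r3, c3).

Recompute each row's even parity and compare to rp:
  r0: data parity 0, sent rp 0 → ok
  r1: data parity 0, sent rp 0 → ok
  r2: data parity 0, sent rp 0 → ok
  r3: data parity 1, sent rp 0 → mismatch
Recompute each column's even parity and compare to cp:
  c0: data parity 0, sent cp 1 → mismatch
  c1: data parity 1, sent cp 1 → ok
  c2: data parity 1, sent cp 1 → ok
  c3: data parity 1, sent cp 1 → ok
Exactly one row (r3) and one column (c0) fail → the flipped bit is at their intersection.

row 3, column 0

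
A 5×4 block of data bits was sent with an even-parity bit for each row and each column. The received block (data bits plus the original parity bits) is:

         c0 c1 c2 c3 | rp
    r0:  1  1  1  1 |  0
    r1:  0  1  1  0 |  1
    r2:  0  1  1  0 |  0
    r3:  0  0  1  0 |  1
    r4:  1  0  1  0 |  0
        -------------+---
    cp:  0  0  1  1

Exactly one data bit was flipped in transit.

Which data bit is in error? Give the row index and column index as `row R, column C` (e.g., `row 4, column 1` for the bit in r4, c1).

row 1, column 1

Recompute each row's even parity and compare to rp:
  r0: data parity 0, sent rp 0 → ok
  r1: data parity 0, sent rp 1 → mismatch
  r2: data parity 0, sent rp 0 → ok
  r3: data parity 1, sent rp 1 → ok
  r4: data parity 0, sent rp 0 → ok
Recompute each column's even parity and compare to cp:
  c0: data parity 0, sent cp 0 → ok
  c1: data parity 1, sent cp 0 → mismatch
  c2: data parity 1, sent cp 1 → ok
  c3: data parity 1, sent cp 1 → ok
Exactly one row (r1) and one column (c1) fail → the flipped bit is at their intersection.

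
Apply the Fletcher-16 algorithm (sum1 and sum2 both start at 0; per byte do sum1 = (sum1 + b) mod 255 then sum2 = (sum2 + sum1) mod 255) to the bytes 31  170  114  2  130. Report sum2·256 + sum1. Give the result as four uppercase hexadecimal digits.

24C0

Running sums (mod 255):
  after byte 0 (31): sum1=31, sum2=31
  after byte 1 (170): sum1=201, sum2=232
  after byte 2 (114): sum1=60, sum2=37
  after byte 3 (2): sum1=62, sum2=99
  after byte 4 (130): sum1=192, sum2=36
Checksum = sum2·256 + sum1 = 36·256 + 192 = 9408 = 0x24C0.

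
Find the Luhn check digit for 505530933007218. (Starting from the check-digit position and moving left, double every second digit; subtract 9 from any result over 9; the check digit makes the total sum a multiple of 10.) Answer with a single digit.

0

Partial digits right→left: 8 1 2 7 0 0 3 3 9 0 3 5 5 0 5
Double every second digit counting from the check-digit position (so the 1st, 3rd, 5th, ... of the partial from the right).
  doubled (with −9 where >9): 7 4 0 6 9 6 1 1 → sum 34
  kept as-is: 1 7 0 3 0 5 0 → sum 16
Total = 34 + 16 = 50.
Check digit = (10 − (50 mod 10)) mod 10 = 0.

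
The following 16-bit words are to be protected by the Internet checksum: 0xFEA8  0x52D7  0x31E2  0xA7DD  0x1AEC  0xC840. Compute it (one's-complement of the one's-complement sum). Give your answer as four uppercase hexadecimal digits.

F192

One's-complement addition (fold any carry out of bit 15 back into bit 0):
  0xFEA8 + 0x52D7 = 0x1517F → wrap carry → 0x5180
  0x5180 + 0x31E2 = 0x08362
  0x8362 + 0xA7DD = 0x12B3F → wrap carry → 0x2B40
  0x2B40 + 0x1AEC = 0x0462C
  0x462C + 0xC840 = 0x10E6C → wrap carry → 0x0E6D
One's-complement sum = 0x0E6D.
Checksum = ~0x0E6D & 0xFFFF = 0xF192.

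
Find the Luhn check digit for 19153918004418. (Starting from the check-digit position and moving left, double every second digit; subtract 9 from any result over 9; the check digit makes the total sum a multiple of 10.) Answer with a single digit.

Partial digits right→left: 8 1 4 4 0 0 8 1 9 3 5 1 9 1
Double every second digit counting from the check-digit position (so the 1st, 3rd, 5th, ... of the partial from the right).
  doubled (with −9 where >9): 7 8 0 7 9 1 9 → sum 41
  kept as-is: 1 4 0 1 3 1 1 → sum 11
Total = 41 + 11 = 52.
Check digit = (10 − (52 mod 10)) mod 10 = 8.

8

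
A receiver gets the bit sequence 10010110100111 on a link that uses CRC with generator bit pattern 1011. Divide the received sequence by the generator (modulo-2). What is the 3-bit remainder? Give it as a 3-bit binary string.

Modulo-2 division of 10010110100111 by 1011:
  pos 0: 1001 XOR 1011 = 0010
  pos 2: 1001 XOR 1011 = 0010
  pos 4: 1010 XOR 1011 = 0001
  pos 7: 1100 XOR 1011 = 0111
  pos 8: 1111 XOR 1011 = 0100
  pos 9: 1001 XOR 1011 = 0010
Remainder = 101 (nonzero — an error is detected).

101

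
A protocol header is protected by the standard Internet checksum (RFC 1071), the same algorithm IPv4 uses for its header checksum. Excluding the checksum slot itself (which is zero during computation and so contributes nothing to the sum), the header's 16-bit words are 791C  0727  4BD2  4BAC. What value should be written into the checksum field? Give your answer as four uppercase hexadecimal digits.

One's-complement addition (fold any carry out of bit 15 back into bit 0):
  0x791C + 0x0727 = 0x08043
  0x8043 + 0x4BD2 = 0x0CC15
  0xCC15 + 0x4BAC = 0x117C1 → wrap carry → 0x17C2
One's-complement sum = 0x17C2.
Checksum = ~0x17C2 & 0xFFFF = 0xE83D.

E83D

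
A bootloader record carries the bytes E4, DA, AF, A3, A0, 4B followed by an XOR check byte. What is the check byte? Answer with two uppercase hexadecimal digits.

XOR the bytes together:
  start with 0xE4
  0xE4 ⊕ 0xDA = 0x3E
  0x3E ⊕ 0xAF = 0x91
  0x91 ⊕ 0xA3 = 0x32
  0x32 ⊕ 0xA0 = 0x92
  0x92 ⊕ 0x4B = 0xD9

D9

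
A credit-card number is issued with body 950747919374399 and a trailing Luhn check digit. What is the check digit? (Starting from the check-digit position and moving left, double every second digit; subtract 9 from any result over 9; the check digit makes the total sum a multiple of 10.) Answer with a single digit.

9

Partial digits right→left: 9 9 3 4 7 3 9 1 9 7 4 7 0 5 9
Double every second digit counting from the check-digit position (so the 1st, 3rd, 5th, ... of the partial from the right).
  doubled (with −9 where >9): 9 6 5 9 9 8 0 9 → sum 55
  kept as-is: 9 4 3 1 7 7 5 → sum 36
Total = 55 + 36 = 91.
Check digit = (10 − (91 mod 10)) mod 10 = 9.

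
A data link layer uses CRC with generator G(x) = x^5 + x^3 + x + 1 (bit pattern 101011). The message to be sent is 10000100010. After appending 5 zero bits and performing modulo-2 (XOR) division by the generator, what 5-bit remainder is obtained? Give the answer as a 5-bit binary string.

00100

Append 5 zeros: 1000010001000000. Divide by 101011 (XOR where the leading bit is 1):
  pos 0: 100001 XOR 101011 = 001010
  pos 2: 101000 XOR 101011 = 000011
  pos 6: 110100 XOR 101011 = 011111
  pos 7: 111110 XOR 101011 = 010101
  pos 8: 101010 XOR 101011 = 000001
Remainder (last 5 bits) = 00100. This is the CRC / FCS.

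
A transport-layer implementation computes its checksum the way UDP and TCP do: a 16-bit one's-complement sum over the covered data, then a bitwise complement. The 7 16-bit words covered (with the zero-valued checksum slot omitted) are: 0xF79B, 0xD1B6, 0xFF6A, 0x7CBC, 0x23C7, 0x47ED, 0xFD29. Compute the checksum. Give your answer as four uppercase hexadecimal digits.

51A7

One's-complement addition (fold any carry out of bit 15 back into bit 0):
  0xF79B + 0xD1B6 = 0x1C951 → wrap carry → 0xC952
  0xC952 + 0xFF6A = 0x1C8BC → wrap carry → 0xC8BD
  0xC8BD + 0x7CBC = 0x14579 → wrap carry → 0x457A
  0x457A + 0x23C7 = 0x06941
  0x6941 + 0x47ED = 0x0B12E
  0xB12E + 0xFD29 = 0x1AE57 → wrap carry → 0xAE58
One's-complement sum = 0xAE58.
Checksum = ~0xAE58 & 0xFFFF = 0x51A7.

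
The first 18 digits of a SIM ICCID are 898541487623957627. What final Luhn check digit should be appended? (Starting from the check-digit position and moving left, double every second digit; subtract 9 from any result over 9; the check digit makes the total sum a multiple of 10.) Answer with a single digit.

2

Partial digits right→left: 7 2 6 7 5 9 3 2 6 7 8 4 1 4 5 8 9 8
Double every second digit counting from the check-digit position (so the 1st, 3rd, 5th, ... of the partial from the right).
  doubled (with −9 where >9): 5 3 1 6 3 7 2 1 9 → sum 37
  kept as-is: 2 7 9 2 7 4 4 8 8 → sum 51
Total = 37 + 51 = 88.
Check digit = (10 − (88 mod 10)) mod 10 = 2.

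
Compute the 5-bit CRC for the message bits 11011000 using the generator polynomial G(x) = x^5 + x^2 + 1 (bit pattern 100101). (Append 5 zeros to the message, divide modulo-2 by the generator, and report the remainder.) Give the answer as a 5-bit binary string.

11110

Append 5 zeros: 1101100000000. Divide by 100101 (XOR where the leading bit is 1):
  pos 0: 110110 XOR 100101 = 010011
  pos 1: 100110 XOR 100101 = 000011
  pos 5: 110000 XOR 100101 = 010101
  pos 6: 101010 XOR 100101 = 001111
Remainder (last 5 bits) = 11110. This is the CRC / FCS.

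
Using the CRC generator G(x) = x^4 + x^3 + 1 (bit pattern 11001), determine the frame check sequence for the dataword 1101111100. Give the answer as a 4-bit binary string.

1100

Append 4 zeros: 11011111000000. Divide by 11001 (XOR where the leading bit is 1):
  pos 0: 11011 XOR 11001 = 00010
  pos 3: 10111 XOR 11001 = 01110
  pos 4: 11100 XOR 11001 = 00101
  pos 6: 10100 XOR 11001 = 01101
  pos 7: 11010 XOR 11001 = 00011
Remainder (last 4 bits) = 1100. This is the CRC / FCS.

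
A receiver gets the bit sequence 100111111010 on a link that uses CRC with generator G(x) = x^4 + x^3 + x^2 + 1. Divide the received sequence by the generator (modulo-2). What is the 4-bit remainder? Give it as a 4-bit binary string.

0000

Modulo-2 division of 100111111010 by 11101:
  pos 0: 10011 XOR 11101 = 01110
  pos 1: 11101 XOR 11101 = 00000
  pos 6: 11101 XOR 11101 = 00000
Remainder = 0000 (zero — the frame passes the CRC check).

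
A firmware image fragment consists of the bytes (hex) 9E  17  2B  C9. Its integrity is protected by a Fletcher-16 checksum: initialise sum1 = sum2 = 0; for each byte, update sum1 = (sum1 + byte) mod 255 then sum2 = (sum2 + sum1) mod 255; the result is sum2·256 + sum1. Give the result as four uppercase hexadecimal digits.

Running sums (mod 255):
  after byte 0 (9E): sum1=158, sum2=158
  after byte 1 (17): sum1=181, sum2=84
  after byte 2 (2B): sum1=224, sum2=53
  after byte 3 (C9): sum1=170, sum2=223
Checksum = sum2·256 + sum1 = 223·256 + 170 = 57258 = 0xDFAA.

DFAA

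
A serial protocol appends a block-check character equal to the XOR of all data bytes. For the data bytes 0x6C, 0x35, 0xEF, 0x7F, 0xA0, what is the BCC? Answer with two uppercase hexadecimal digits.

XOR the bytes together:
  start with 0x6C
  0x6C ⊕ 0x35 = 0x59
  0x59 ⊕ 0xEF = 0xB6
  0xB6 ⊕ 0x7F = 0xC9
  0xC9 ⊕ 0xA0 = 0x69

69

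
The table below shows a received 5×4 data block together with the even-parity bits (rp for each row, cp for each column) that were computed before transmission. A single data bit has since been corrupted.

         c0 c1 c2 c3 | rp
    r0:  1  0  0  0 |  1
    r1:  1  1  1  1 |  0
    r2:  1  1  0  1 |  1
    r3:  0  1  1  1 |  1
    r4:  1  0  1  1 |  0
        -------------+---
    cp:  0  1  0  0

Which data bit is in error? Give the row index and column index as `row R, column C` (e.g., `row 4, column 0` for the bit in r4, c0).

Recompute each row's even parity and compare to rp:
  r0: data parity 1, sent rp 1 → ok
  r1: data parity 0, sent rp 0 → ok
  r2: data parity 1, sent rp 1 → ok
  r3: data parity 1, sent rp 1 → ok
  r4: data parity 1, sent rp 0 → mismatch
Recompute each column's even parity and compare to cp:
  c0: data parity 0, sent cp 0 → ok
  c1: data parity 1, sent cp 1 → ok
  c2: data parity 1, sent cp 0 → mismatch
  c3: data parity 0, sent cp 0 → ok
Exactly one row (r4) and one column (c2) fail → the flipped bit is at their intersection.

row 4, column 2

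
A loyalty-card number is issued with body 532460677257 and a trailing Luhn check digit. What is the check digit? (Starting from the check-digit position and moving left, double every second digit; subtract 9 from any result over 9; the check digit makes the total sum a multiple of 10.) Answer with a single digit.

1

Partial digits right→left: 7 5 2 7 7 6 0 6 4 2 3 5
Double every second digit counting from the check-digit position (so the 1st, 3rd, 5th, ... of the partial from the right).
  doubled (with −9 where >9): 5 4 5 0 8 6 → sum 28
  kept as-is: 5 7 6 6 2 5 → sum 31
Total = 28 + 31 = 59.
Check digit = (10 − (59 mod 10)) mod 10 = 1.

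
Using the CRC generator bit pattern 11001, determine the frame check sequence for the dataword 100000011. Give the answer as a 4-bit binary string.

Append 4 zeros: 1000000110000. Divide by 11001 (XOR where the leading bit is 1):
  pos 0: 10000 XOR 11001 = 01001
  pos 1: 10010 XOR 11001 = 01011
  pos 2: 10110 XOR 11001 = 01111
  pos 3: 11111 XOR 11001 = 00110
  pos 5: 11010 XOR 11001 = 00011
  pos 8: 11000 XOR 11001 = 00001
Remainder (last 4 bits) = 0001. This is the CRC / FCS.

0001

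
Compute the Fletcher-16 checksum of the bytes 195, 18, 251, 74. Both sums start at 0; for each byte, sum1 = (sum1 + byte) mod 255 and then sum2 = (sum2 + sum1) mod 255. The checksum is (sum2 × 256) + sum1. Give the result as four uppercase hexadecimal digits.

871C

Running sums (mod 255):
  after byte 0 (195): sum1=195, sum2=195
  after byte 1 (18): sum1=213, sum2=153
  after byte 2 (251): sum1=209, sum2=107
  after byte 3 (74): sum1=28, sum2=135
Checksum = sum2·256 + sum1 = 135·256 + 28 = 34588 = 0x871C.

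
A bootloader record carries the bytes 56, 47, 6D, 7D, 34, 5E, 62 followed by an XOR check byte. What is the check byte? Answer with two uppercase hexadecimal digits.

09

XOR the bytes together:
  start with 0x56
  0x56 ⊕ 0x47 = 0x11
  0x11 ⊕ 0x6D = 0x7C
  0x7C ⊕ 0x7D = 0x01
  0x01 ⊕ 0x34 = 0x35
  0x35 ⊕ 0x5E = 0x6B
  0x6B ⊕ 0x62 = 0x09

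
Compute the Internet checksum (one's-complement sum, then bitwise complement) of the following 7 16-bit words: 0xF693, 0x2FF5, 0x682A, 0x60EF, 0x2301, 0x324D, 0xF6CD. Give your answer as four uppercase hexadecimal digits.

One's-complement addition (fold any carry out of bit 15 back into bit 0):
  0xF693 + 0x2FF5 = 0x12688 → wrap carry → 0x2689
  0x2689 + 0x682A = 0x08EB3
  0x8EB3 + 0x60EF = 0x0EFA2
  0xEFA2 + 0x2301 = 0x112A3 → wrap carry → 0x12A4
  0x12A4 + 0x324D = 0x044F1
  0x44F1 + 0xF6CD = 0x13BBE → wrap carry → 0x3BBF
One's-complement sum = 0x3BBF.
Checksum = ~0x3BBF & 0xFFFF = 0xC440.

C440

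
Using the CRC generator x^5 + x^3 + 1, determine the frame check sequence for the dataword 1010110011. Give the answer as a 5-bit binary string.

Append 5 zeros: 101011001100000. Divide by 101001 (XOR where the leading bit is 1):
  pos 0: 101011 XOR 101001 = 000010
  pos 4: 100011 XOR 101001 = 001010
  pos 6: 101000 XOR 101001 = 000001
Remainder (last 5 bits) = 01000. This is the CRC / FCS.

01000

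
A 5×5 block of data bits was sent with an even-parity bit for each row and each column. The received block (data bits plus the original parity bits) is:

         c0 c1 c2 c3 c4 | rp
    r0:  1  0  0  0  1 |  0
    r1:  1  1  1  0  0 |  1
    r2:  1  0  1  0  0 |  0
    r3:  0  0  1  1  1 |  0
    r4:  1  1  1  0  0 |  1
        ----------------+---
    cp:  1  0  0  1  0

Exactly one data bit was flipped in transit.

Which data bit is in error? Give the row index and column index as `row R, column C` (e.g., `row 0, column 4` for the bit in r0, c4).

Recompute each row's even parity and compare to rp:
  r0: data parity 0, sent rp 0 → ok
  r1: data parity 1, sent rp 1 → ok
  r2: data parity 0, sent rp 0 → ok
  r3: data parity 1, sent rp 0 → mismatch
  r4: data parity 1, sent rp 1 → ok
Recompute each column's even parity and compare to cp:
  c0: data parity 0, sent cp 1 → mismatch
  c1: data parity 0, sent cp 0 → ok
  c2: data parity 0, sent cp 0 → ok
  c3: data parity 1, sent cp 1 → ok
  c4: data parity 0, sent cp 0 → ok
Exactly one row (r3) and one column (c0) fail → the flipped bit is at their intersection.

row 3, column 0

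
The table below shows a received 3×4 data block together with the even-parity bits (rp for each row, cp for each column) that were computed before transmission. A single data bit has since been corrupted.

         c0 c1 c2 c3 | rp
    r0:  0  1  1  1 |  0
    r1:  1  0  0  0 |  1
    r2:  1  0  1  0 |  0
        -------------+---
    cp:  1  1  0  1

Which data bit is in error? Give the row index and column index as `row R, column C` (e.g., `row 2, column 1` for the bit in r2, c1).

Recompute each row's even parity and compare to rp:
  r0: data parity 1, sent rp 0 → mismatch
  r1: data parity 1, sent rp 1 → ok
  r2: data parity 0, sent rp 0 → ok
Recompute each column's even parity and compare to cp:
  c0: data parity 0, sent cp 1 → mismatch
  c1: data parity 1, sent cp 1 → ok
  c2: data parity 0, sent cp 0 → ok
  c3: data parity 1, sent cp 1 → ok
Exactly one row (r0) and one column (c0) fail → the flipped bit is at their intersection.

row 0, column 0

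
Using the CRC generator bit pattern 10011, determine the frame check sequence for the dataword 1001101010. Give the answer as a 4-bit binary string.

Append 4 zeros: 10011010100000. Divide by 10011 (XOR where the leading bit is 1):
  pos 0: 10011 XOR 10011 = 00000
  pos 6: 10100 XOR 10011 = 00111
  pos 8: 11100 XOR 10011 = 01111
  pos 9: 11110 XOR 10011 = 01101
Remainder (last 4 bits) = 1101. This is the CRC / FCS.

1101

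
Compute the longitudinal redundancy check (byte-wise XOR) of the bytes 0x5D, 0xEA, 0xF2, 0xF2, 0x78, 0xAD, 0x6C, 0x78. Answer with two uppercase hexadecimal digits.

76

XOR the bytes together:
  start with 0x5D
  0x5D ⊕ 0xEA = 0xB7
  0xB7 ⊕ 0xF2 = 0x45
  0x45 ⊕ 0xF2 = 0xB7
  0xB7 ⊕ 0x78 = 0xCF
  0xCF ⊕ 0xAD = 0x62
  0x62 ⊕ 0x6C = 0x0E
  0x0E ⊕ 0x78 = 0x76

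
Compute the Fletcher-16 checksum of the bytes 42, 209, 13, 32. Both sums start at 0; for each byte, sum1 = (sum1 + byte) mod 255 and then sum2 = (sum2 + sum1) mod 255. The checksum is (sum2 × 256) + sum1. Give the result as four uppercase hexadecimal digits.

5829

Running sums (mod 255):
  after byte 0 (42): sum1=42, sum2=42
  after byte 1 (209): sum1=251, sum2=38
  after byte 2 (13): sum1=9, sum2=47
  after byte 3 (32): sum1=41, sum2=88
Checksum = sum2·256 + sum1 = 88·256 + 41 = 22569 = 0x5829.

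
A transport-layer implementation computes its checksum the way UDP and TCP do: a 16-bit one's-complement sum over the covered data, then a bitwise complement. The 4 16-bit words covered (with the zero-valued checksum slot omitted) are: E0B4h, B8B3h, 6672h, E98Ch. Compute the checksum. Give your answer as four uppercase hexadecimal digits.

1698

One's-complement addition (fold any carry out of bit 15 back into bit 0):
  0xE0B4 + 0xB8B3 = 0x19967 → wrap carry → 0x9968
  0x9968 + 0x6672 = 0x0FFDA
  0xFFDA + 0xE98C = 0x1E966 → wrap carry → 0xE967
One's-complement sum = 0xE967.
Checksum = ~0xE967 & 0xFFFF = 0x1698.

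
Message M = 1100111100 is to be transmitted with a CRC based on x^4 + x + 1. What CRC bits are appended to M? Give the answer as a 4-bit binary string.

Append 4 zeros: 11001111000000. Divide by 10011 (XOR where the leading bit is 1):
  pos 0: 11001 XOR 10011 = 01010
  pos 1: 10101 XOR 10011 = 00110
  pos 3: 11011 XOR 10011 = 01000
  pos 4: 10000 XOR 10011 = 00011
  pos 7: 11000 XOR 10011 = 01011
  pos 8: 10110 XOR 10011 = 00101
Remainder (last 4 bits) = 1010. This is the CRC / FCS.

1010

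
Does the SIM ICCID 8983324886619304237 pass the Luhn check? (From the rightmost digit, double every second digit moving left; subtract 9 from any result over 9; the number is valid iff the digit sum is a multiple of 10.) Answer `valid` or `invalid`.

From the right, keep odd positions and double even positions (subtract 9 from any doubled value over 9):
  doubled (positions 2,4,...): 6 8 6 2 3 7 4 6 9 → sum 51
  kept (positions 1,3,...): 7 2 0 9 6 8 4 3 8 8 → sum 55
Total = 106.
106 mod 10 = 6, so the number is invalid.

invalid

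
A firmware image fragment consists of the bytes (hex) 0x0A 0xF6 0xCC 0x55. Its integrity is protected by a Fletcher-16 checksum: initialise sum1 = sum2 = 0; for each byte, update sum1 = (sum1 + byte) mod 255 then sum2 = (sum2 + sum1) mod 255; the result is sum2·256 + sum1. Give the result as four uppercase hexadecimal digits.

FB23

Running sums (mod 255):
  after byte 0 (0x0A): sum1=10, sum2=10
  after byte 1 (0xF6): sum1=1, sum2=11
  after byte 2 (0xCC): sum1=205, sum2=216
  after byte 3 (0x55): sum1=35, sum2=251
Checksum = sum2·256 + sum1 = 251·256 + 35 = 64291 = 0xFB23.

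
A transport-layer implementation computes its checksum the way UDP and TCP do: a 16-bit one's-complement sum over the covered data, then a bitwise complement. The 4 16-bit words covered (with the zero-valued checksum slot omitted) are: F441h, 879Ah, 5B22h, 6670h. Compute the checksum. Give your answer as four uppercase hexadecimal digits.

One's-complement addition (fold any carry out of bit 15 back into bit 0):
  0xF441 + 0x879A = 0x17BDB → wrap carry → 0x7BDC
  0x7BDC + 0x5B22 = 0x0D6FE
  0xD6FE + 0x6670 = 0x13D6E → wrap carry → 0x3D6F
One's-complement sum = 0x3D6F.
Checksum = ~0x3D6F & 0xFFFF = 0xC290.

C290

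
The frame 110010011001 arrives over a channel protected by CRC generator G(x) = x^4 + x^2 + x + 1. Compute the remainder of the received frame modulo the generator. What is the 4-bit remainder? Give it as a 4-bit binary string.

Modulo-2 division of 110010011001 by 10111:
  pos 0: 11001 XOR 10111 = 01110
  pos 1: 11100 XOR 10111 = 01011
  pos 2: 10110 XOR 10111 = 00001
  pos 6: 11100 XOR 10111 = 01011
  pos 7: 10111 XOR 10111 = 00000
Remainder = 0000 (zero — the frame passes the CRC check).

0000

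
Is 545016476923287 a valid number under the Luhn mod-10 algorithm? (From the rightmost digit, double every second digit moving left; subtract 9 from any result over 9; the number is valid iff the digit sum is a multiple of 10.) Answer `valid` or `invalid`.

From the right, keep odd positions and double even positions (subtract 9 from any doubled value over 9):
  doubled (positions 2,4,...): 7 6 9 5 3 0 8 → sum 38
  kept (positions 1,3,...): 7 2 2 6 4 1 5 5 → sum 32
Total = 70.
70 mod 10 = 0, so the number is valid.

valid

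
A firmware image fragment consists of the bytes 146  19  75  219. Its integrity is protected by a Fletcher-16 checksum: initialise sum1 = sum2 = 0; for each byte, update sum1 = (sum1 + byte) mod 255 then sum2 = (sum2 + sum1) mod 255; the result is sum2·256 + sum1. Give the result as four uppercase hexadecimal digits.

F5CC

Running sums (mod 255):
  after byte 0 (146): sum1=146, sum2=146
  after byte 1 (19): sum1=165, sum2=56
  after byte 2 (75): sum1=240, sum2=41
  after byte 3 (219): sum1=204, sum2=245
Checksum = sum2·256 + sum1 = 245·256 + 204 = 62924 = 0xF5CC.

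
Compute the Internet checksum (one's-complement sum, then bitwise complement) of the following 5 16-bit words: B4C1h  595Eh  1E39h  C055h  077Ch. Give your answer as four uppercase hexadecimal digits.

One's-complement addition (fold any carry out of bit 15 back into bit 0):
  0xB4C1 + 0x595E = 0x10E1F → wrap carry → 0x0E20
  0x0E20 + 0x1E39 = 0x02C59
  0x2C59 + 0xC055 = 0x0ECAE
  0xECAE + 0x077C = 0x0F42A
One's-complement sum = 0xF42A.
Checksum = ~0xF42A & 0xFFFF = 0x0BD5.

0BD5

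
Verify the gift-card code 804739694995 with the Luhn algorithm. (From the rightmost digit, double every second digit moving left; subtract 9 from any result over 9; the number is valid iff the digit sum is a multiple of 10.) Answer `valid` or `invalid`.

valid

From the right, keep odd positions and double even positions (subtract 9 from any doubled value over 9):
  doubled (positions 2,4,...): 9 8 3 6 8 7 → sum 41
  kept (positions 1,3,...): 5 9 9 9 7 0 → sum 39
Total = 80.
80 mod 10 = 0, so the number is valid.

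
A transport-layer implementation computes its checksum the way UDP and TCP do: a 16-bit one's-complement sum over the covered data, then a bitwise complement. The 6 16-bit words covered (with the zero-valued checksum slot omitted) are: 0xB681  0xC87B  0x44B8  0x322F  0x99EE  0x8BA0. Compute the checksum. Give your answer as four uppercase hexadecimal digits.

One's-complement addition (fold any carry out of bit 15 back into bit 0):
  0xB681 + 0xC87B = 0x17EFC → wrap carry → 0x7EFD
  0x7EFD + 0x44B8 = 0x0C3B5
  0xC3B5 + 0x322F = 0x0F5E4
  0xF5E4 + 0x99EE = 0x18FD2 → wrap carry → 0x8FD3
  0x8FD3 + 0x8BA0 = 0x11B73 → wrap carry → 0x1B74
One's-complement sum = 0x1B74.
Checksum = ~0x1B74 & 0xFFFF = 0xE48B.

E48B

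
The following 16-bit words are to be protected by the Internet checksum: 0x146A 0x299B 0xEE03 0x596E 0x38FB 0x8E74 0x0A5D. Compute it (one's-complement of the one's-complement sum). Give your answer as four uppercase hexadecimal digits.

A8BB

One's-complement addition (fold any carry out of bit 15 back into bit 0):
  0x146A + 0x299B = 0x03E05
  0x3E05 + 0xEE03 = 0x12C08 → wrap carry → 0x2C09
  0x2C09 + 0x596E = 0x08577
  0x8577 + 0x38FB = 0x0BE72
  0xBE72 + 0x8E74 = 0x14CE6 → wrap carry → 0x4CE7
  0x4CE7 + 0x0A5D = 0x05744
One's-complement sum = 0x5744.
Checksum = ~0x5744 & 0xFFFF = 0xA8BB.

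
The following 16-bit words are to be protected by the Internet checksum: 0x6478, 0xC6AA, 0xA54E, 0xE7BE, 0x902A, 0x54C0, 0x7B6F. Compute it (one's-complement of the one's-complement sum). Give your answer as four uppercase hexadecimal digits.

One's-complement addition (fold any carry out of bit 15 back into bit 0):
  0x6478 + 0xC6AA = 0x12B22 → wrap carry → 0x2B23
  0x2B23 + 0xA54E = 0x0D071
  0xD071 + 0xE7BE = 0x1B82F → wrap carry → 0xB830
  0xB830 + 0x902A = 0x1485A → wrap carry → 0x485B
  0x485B + 0x54C0 = 0x09D1B
  0x9D1B + 0x7B6F = 0x1188A → wrap carry → 0x188B
One's-complement sum = 0x188B.
Checksum = ~0x188B & 0xFFFF = 0xE774.

E774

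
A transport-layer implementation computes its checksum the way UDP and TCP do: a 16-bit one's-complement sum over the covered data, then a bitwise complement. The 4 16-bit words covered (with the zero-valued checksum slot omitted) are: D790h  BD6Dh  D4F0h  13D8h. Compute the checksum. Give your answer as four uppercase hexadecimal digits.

8238

One's-complement addition (fold any carry out of bit 15 back into bit 0):
  0xD790 + 0xBD6D = 0x194FD → wrap carry → 0x94FE
  0x94FE + 0xD4F0 = 0x169EE → wrap carry → 0x69EF
  0x69EF + 0x13D8 = 0x07DC7
One's-complement sum = 0x7DC7.
Checksum = ~0x7DC7 & 0xFFFF = 0x8238.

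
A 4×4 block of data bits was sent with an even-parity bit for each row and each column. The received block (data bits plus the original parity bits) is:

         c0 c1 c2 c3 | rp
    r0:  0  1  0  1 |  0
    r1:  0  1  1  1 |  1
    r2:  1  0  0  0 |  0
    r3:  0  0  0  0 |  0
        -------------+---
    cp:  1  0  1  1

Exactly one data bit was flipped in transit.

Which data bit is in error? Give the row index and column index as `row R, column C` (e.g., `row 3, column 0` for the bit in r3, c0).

row 2, column 3

Recompute each row's even parity and compare to rp:
  r0: data parity 0, sent rp 0 → ok
  r1: data parity 1, sent rp 1 → ok
  r2: data parity 1, sent rp 0 → mismatch
  r3: data parity 0, sent rp 0 → ok
Recompute each column's even parity and compare to cp:
  c0: data parity 1, sent cp 1 → ok
  c1: data parity 0, sent cp 0 → ok
  c2: data parity 1, sent cp 1 → ok
  c3: data parity 0, sent cp 1 → mismatch
Exactly one row (r2) and one column (c3) fail → the flipped bit is at their intersection.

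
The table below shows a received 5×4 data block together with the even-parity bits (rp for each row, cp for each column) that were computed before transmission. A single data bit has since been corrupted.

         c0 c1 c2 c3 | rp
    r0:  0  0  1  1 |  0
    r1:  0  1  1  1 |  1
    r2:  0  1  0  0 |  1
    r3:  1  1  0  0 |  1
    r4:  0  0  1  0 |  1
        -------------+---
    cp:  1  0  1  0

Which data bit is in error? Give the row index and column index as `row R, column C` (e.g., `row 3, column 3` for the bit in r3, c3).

row 3, column 1

Recompute each row's even parity and compare to rp:
  r0: data parity 0, sent rp 0 → ok
  r1: data parity 1, sent rp 1 → ok
  r2: data parity 1, sent rp 1 → ok
  r3: data parity 0, sent rp 1 → mismatch
  r4: data parity 1, sent rp 1 → ok
Recompute each column's even parity and compare to cp:
  c0: data parity 1, sent cp 1 → ok
  c1: data parity 1, sent cp 0 → mismatch
  c2: data parity 1, sent cp 1 → ok
  c3: data parity 0, sent cp 0 → ok
Exactly one row (r3) and one column (c1) fail → the flipped bit is at their intersection.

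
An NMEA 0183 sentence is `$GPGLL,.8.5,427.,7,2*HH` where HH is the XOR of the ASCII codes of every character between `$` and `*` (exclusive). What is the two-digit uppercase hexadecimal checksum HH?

47

XOR the ASCII codes of the payload characters:
  'G' = 0x47 → acc = 0x47
  'P' = 0x50 → acc = 0x17
  'G' = 0x47 → acc = 0x50
  'L' = 0x4C → acc = 0x1C
  'L' = 0x4C → acc = 0x50
  ',' = 0x2C → acc = 0x7C
  '.' = 0x2E → acc = 0x52
  '8' = 0x38 → acc = 0x6A
  '.' = 0x2E → acc = 0x44
  '5' = 0x35 → acc = 0x71
  ',' = 0x2C → acc = 0x5D
  '4' = 0x34 → acc = 0x69
  '2' = 0x32 → acc = 0x5B
  '7' = 0x37 → acc = 0x6C
  '.' = 0x2E → acc = 0x42
  ',' = 0x2C → acc = 0x6E
  '7' = 0x37 → acc = 0x59
  ',' = 0x2C → acc = 0x75
  '2' = 0x32 → acc = 0x47
Checksum = 0x47.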